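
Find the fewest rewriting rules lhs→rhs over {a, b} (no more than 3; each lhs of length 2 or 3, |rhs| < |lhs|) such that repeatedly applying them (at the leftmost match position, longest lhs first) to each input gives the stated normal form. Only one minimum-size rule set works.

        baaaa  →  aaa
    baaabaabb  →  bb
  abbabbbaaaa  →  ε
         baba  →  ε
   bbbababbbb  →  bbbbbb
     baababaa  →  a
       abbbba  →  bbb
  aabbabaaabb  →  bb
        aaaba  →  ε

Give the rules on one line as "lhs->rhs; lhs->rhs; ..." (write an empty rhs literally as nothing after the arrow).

  | baaaa => aaa
  | baaabaabb => aabaabb => abaabb => baabb => abb => bb
  | abbabbbaaaa => bbabbbaaaa => bbbbaaaa => bbbaaa => bbaa => ba => ε
  | baba => ba => ε

ab->b; ba->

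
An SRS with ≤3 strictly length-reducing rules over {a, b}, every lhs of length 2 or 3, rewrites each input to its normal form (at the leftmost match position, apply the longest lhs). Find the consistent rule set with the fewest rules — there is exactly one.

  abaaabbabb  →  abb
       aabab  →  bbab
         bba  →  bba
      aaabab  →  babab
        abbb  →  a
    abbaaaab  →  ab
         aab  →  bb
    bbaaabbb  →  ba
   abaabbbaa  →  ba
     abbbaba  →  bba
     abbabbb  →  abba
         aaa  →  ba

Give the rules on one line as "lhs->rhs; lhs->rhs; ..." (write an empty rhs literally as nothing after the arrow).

aa->b; baa->; bbb->

  | abaaabbabb => aabbabb => bbbabb => abb
  | aabab => bbab
  | bba
  | aaabab => babab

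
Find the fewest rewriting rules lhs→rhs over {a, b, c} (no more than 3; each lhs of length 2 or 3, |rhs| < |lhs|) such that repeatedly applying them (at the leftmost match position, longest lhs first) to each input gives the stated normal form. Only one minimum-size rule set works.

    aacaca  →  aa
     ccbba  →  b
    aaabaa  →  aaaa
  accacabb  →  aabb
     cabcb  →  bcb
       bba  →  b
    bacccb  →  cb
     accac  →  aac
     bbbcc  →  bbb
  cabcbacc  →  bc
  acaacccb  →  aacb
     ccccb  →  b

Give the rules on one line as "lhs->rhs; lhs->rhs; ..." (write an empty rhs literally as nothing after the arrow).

  | aacaca => aaca => aa
  | ccbba => bba => b
  | aaabaa => aaaa
  | accacabb => aacabb => aabb

ba->; ca->; cc->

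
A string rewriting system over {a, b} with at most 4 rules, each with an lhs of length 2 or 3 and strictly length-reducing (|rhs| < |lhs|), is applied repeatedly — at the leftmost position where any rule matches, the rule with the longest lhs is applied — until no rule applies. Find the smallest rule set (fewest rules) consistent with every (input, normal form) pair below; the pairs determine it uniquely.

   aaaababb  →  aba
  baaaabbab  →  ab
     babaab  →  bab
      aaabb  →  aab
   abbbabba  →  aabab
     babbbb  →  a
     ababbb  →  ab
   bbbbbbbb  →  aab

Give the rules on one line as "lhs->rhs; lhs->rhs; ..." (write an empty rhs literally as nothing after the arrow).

  | aaaababb => abababb => ababaa => aba
  | baaaabbab => aabbab => aabb => aaa => ab
  | babaab => bab
  | aaabb => abbb => aab

aaa->ab; baa->; bb->a; bba->b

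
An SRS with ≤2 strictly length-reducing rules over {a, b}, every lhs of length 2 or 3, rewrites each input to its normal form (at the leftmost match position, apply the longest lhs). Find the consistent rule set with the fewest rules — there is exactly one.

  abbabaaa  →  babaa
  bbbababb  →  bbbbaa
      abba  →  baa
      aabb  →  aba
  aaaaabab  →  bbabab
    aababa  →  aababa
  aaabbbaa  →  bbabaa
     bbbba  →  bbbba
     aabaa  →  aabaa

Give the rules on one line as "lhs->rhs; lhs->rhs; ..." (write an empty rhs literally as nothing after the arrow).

aaa->ba; abb->ba

  | abbabaaa => baabaaa => baabba => babaa
  | bbbababb => bbbabba => bbbbaa
  | abba => baa
  | aabb => aba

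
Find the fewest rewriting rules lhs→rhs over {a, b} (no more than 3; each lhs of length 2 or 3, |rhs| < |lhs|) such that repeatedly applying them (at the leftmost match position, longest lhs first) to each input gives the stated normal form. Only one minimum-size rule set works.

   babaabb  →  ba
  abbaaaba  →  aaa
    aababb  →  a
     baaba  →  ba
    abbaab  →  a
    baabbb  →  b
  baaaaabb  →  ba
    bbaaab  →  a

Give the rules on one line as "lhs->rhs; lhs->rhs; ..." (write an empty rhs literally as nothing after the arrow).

  | babaabb => babb => ba
  | abbaaaba => aaaaba => aaa
  | aababb => abb => a
  | baaba => ba

aab->; bb->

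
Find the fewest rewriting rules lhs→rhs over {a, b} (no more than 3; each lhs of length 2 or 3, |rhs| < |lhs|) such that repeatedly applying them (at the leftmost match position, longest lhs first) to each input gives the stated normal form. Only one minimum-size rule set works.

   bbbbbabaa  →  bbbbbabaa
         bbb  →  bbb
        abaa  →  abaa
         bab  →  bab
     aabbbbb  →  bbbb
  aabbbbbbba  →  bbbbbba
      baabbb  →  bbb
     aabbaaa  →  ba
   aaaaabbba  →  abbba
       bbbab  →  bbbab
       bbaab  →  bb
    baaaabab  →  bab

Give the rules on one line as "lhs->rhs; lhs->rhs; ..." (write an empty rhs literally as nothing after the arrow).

  | bbbbbabaa
  | bbb
  | abaa
  | bab

aaa->a; aab->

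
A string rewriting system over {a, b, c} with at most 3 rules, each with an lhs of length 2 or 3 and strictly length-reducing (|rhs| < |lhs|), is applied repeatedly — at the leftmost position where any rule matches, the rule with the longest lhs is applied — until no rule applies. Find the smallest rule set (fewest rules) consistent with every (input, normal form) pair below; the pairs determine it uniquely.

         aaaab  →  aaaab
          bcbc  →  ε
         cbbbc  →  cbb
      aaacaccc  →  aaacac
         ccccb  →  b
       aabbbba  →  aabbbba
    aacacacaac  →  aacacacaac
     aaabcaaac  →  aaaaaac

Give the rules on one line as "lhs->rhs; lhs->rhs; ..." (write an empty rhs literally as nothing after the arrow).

bc->; cc->

  | aaaab
  | bcbc => bc => ε
  | cbbbc => cbb
  | aaacaccc => aaacac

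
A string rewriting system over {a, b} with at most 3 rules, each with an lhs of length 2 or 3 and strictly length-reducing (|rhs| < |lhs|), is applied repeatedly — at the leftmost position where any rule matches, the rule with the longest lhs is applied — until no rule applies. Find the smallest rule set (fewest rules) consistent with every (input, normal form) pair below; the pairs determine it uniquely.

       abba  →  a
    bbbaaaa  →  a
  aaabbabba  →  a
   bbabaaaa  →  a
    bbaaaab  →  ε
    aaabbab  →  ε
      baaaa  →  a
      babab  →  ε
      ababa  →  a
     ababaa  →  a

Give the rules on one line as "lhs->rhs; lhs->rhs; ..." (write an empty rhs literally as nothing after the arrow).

aa->a; ab->; ba->a

  | abba => ba => a
  | bbbaaaa => bbaaaa => baaaa => aaaa => aaa => aa => a
  | aaabbabba => aabbabba => abbabba => babba => abba => ba => a
  | bbabaaaa => babaaaa => abaaaa => aaaa => aaa => aa => a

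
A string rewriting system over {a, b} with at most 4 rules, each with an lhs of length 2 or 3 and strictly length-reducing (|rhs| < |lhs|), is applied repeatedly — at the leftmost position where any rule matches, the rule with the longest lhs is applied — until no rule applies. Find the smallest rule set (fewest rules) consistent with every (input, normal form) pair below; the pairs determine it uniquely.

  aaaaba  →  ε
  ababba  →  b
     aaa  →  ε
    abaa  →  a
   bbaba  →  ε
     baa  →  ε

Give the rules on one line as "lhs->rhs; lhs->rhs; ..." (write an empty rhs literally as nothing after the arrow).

aa->b; ba->; baa->; bab->a

  | aaaaba => baaba => ba => ε
  | ababba => aaba => bba => b
  | aaa => ba => ε
  | abaa => a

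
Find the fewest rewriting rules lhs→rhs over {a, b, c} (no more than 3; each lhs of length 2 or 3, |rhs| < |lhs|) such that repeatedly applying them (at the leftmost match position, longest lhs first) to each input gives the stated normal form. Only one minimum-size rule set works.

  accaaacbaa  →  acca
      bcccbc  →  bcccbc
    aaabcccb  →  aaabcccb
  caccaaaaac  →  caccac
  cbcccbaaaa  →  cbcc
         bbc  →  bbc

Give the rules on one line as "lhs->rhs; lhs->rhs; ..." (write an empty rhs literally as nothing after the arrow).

caa->c; cba->a

  | accaaacbaa => accacbaa => accaaa => acca
  | bcccbc
  | aaabcccb
  | caccaaaaac => caccaaac => caccac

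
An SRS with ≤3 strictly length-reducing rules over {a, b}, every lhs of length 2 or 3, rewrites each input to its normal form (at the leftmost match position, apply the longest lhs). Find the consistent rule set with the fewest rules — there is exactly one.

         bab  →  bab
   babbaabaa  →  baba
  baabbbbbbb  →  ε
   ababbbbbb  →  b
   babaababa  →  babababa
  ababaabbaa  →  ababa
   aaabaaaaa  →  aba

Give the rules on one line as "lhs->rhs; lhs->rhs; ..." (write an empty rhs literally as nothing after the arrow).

aa->a; abb->; bb->

  | bab
  | babbaabaa => baabaa => babaa => baba
  | baabbbbbbb => babbbbbbb => bbbbbb => bbbb => bb => ε
  | ababbbbbb => abbbbb => bbb => b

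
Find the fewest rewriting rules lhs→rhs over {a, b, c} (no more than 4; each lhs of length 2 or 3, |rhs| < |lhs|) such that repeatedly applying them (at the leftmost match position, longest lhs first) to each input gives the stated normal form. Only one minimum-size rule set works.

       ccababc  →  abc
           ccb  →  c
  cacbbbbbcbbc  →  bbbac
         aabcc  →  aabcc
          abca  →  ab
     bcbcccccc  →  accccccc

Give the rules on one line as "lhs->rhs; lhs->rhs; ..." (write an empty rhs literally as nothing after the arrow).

bcb->ac; ca->; cb->

  | ccababc => cbabc => abc
  | ccb => c
  | cacbbbbbcbbc => cbbbbbcbbc => bbbbcbbc => bbbacbc => bbbac
  | aabcc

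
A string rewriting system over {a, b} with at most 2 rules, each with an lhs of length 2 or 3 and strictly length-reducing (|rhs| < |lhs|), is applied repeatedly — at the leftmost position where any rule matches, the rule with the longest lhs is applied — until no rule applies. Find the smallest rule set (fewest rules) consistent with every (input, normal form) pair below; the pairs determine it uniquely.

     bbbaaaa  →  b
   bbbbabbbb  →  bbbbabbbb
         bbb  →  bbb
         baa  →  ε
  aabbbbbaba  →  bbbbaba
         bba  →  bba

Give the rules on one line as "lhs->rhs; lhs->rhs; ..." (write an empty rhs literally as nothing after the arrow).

  | bbbaaaa => bbaa => b
  | bbbbabbbb
  | bbb
  | baa => ε

aab->; baa->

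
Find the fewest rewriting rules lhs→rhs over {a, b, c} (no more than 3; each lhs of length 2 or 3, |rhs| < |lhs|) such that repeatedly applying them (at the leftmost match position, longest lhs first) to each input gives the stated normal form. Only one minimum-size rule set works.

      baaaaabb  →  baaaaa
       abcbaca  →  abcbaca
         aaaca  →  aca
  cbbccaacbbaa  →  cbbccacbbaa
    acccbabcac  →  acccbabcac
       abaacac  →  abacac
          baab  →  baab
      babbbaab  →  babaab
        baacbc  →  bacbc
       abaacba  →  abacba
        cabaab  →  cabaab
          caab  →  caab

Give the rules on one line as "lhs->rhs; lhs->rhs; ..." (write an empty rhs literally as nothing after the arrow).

aac->ac; abb->a

  | baaaaabb => baaaaa
  | abcbaca
  | aaaca => aaca => aca
  | cbbccaacbbaa => cbbccacbbaa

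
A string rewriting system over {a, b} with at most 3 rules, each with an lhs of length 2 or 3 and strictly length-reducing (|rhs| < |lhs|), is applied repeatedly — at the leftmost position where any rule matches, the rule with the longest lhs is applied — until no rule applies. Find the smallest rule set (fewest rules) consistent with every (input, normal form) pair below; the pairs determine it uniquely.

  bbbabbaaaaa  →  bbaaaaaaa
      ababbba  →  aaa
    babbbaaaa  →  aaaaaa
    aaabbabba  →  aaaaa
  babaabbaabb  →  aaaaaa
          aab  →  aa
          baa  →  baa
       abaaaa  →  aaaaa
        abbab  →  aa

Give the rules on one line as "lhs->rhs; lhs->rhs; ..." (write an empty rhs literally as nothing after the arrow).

ab->a; bab->aa

  | bbbabbaaaaa => bbaabaaaaa => bbaaaaaaa
  | ababbba => aabbba => aabba => aaba => aaa
  | babbbaaaa => aabbaaaa => aabaaaa => aaaaaa
  | aaabbabba => aaababba => aaaabba => aaaaba => aaaaa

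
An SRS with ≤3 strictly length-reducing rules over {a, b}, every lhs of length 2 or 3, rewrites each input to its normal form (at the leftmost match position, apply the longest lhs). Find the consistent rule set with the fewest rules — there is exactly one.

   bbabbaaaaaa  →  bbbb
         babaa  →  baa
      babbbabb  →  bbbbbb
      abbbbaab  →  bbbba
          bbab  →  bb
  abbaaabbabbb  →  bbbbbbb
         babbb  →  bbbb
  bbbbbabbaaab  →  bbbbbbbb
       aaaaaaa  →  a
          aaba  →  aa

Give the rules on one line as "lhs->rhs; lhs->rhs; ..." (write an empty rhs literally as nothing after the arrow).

aaa->; ab->; abb->bb

  | bbabbaaaaaa => bbbbaaaaaa => bbbbaaa => bbbb
  | babaa => baa
  | babbbabb => bbbbabb => bbbbbb
  | abbbbaab => bbbbaab => bbbba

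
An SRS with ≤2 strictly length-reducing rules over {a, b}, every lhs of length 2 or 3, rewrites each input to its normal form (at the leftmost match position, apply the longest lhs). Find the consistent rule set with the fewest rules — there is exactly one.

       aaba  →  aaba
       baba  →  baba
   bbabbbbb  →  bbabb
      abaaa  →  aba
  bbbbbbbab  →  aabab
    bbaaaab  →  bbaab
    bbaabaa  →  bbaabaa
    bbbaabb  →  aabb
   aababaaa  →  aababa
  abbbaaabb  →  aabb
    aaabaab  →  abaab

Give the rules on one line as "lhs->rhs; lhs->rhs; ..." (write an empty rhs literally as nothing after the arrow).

aaa->a; bbb->aa

  | aaba
  | baba
  | bbabbbbb => bbaaabb => bbabb
  | abaaa => aba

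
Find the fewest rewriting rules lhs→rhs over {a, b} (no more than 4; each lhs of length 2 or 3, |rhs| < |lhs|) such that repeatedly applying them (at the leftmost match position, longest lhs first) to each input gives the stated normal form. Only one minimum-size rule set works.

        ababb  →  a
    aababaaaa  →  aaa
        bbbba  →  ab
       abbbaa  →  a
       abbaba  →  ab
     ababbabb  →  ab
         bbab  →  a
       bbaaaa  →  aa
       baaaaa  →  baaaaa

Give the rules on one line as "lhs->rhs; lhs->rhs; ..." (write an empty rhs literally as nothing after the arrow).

  | ababb => bb => a
  | aababaaaa => abaaaa => aaa
  | bbbba => abba => bba => ab
  | abbbaa => bbbaa => abaa => a

aba->; abb->bb; bb->a; bba->ab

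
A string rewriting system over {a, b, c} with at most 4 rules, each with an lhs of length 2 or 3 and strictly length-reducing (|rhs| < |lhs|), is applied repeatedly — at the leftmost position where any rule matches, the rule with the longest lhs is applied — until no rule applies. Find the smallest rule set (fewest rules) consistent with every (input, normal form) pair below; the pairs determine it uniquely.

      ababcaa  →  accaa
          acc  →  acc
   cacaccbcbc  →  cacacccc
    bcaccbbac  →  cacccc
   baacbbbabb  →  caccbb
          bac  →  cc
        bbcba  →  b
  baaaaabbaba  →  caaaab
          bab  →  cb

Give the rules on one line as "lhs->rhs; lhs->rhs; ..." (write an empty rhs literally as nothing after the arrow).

ba->c; bc->c; cba->b

  | ababcaa => acbcaa => accaa
  | acc
  | cacaccbcbc => cacacccbc => cacacccc
  | bcaccbbac => caccbbac => caccbcc => cacccc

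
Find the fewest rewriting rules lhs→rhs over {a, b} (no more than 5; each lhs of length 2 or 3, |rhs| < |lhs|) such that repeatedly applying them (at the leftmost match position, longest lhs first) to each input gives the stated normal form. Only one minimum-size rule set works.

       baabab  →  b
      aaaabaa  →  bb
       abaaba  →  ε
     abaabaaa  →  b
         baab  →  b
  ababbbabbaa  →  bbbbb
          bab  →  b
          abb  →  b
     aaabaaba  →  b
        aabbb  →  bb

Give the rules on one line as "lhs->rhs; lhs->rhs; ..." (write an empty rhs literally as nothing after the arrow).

aa->b; aab->; ab->; aba->

  | baabab => bab => b
  | aaaabaa => baabaa => baa => bb
  | abaaba => aba => ε
  | abaabaaa => abaaa => aa => b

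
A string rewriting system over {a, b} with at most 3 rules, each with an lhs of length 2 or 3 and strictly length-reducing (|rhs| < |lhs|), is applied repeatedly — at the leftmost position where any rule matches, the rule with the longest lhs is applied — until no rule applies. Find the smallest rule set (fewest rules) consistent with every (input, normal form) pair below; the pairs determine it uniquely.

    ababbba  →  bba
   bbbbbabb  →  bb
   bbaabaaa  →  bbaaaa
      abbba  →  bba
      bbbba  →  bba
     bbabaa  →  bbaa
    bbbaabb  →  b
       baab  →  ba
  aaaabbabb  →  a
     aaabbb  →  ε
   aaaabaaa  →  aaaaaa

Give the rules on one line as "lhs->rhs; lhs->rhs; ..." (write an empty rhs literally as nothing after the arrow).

  | ababbba => abbba => bba
  | bbbbbabb => bbbabb => babb => bb
  | bbaabaaa => bbaaaa
  | abbba => bba

ab->; bbb->b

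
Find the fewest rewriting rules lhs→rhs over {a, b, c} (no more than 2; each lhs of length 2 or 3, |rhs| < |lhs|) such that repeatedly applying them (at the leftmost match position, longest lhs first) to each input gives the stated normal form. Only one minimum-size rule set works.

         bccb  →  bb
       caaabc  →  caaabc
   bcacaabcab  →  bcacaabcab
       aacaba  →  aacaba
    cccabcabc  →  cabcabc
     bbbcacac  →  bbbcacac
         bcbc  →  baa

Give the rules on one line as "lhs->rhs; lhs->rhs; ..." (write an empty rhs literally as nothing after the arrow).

cbc->aa; cc->

  | bccb => bb
  | caaabc
  | bcacaabcab
  | aacaba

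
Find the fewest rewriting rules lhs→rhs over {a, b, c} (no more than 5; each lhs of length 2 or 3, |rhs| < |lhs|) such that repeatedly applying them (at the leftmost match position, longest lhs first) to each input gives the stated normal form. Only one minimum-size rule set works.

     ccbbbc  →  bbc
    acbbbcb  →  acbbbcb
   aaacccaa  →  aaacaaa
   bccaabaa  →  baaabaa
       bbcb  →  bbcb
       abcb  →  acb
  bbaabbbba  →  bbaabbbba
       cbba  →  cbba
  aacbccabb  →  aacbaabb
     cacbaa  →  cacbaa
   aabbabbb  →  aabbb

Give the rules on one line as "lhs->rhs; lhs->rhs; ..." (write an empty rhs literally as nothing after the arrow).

  | ccbbbc => bbc
  | acbbbcb
  | aaacccaa => aaacaaa
  | bccaabaa => baaabaa

abc->ac; bab->; cca->aa; ccb->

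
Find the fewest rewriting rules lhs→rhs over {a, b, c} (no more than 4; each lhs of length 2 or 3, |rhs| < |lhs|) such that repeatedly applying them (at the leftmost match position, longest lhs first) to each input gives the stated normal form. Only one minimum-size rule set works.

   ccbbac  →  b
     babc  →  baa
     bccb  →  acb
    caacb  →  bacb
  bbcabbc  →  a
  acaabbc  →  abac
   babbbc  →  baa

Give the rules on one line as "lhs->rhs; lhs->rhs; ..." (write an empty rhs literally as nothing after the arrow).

  | ccbbac => ccac => cbc => ca => b
  | babc => baa
  | bccb => acb
  | caacb => bacb

bb->; bc->a; ca->b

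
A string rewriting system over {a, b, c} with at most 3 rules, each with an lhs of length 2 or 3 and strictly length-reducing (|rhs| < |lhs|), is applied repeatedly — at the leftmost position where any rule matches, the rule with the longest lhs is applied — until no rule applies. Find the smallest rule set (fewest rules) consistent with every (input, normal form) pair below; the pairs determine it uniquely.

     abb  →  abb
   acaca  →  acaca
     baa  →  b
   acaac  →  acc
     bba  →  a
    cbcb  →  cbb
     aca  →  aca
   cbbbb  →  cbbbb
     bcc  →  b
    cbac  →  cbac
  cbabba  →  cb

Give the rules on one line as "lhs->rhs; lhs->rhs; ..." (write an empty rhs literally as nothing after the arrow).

aa->; bba->a; bc->b

  | abb
  | acaca
  | baa => b
  | acaac => acc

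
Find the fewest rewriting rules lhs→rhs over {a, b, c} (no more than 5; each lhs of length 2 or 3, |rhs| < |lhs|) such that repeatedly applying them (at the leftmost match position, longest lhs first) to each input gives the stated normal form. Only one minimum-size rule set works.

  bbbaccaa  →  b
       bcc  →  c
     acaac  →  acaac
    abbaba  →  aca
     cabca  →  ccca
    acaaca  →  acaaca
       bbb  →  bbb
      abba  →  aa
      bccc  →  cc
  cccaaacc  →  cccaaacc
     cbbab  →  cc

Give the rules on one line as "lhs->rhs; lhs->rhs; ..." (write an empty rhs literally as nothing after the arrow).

ab->c; ba->b; bc->; cb->a

  | bbbaccaa => bbbccaa => bbcaa => baa => ba => b
  | bcc => c
  | acaac
  | abbaba => cbaba => aaba => aca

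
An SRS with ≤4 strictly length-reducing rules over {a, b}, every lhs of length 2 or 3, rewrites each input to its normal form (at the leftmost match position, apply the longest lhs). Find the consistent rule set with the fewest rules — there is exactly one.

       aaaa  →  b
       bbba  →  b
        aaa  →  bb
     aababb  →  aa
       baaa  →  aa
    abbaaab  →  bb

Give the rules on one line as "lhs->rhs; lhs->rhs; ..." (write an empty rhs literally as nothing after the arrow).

aaa->bb; abb->a; ba->; bbb->bb

  | aaaa => bba => b
  | bbba => bba => b
  | aaa => bb
  | aababb => aabb => aa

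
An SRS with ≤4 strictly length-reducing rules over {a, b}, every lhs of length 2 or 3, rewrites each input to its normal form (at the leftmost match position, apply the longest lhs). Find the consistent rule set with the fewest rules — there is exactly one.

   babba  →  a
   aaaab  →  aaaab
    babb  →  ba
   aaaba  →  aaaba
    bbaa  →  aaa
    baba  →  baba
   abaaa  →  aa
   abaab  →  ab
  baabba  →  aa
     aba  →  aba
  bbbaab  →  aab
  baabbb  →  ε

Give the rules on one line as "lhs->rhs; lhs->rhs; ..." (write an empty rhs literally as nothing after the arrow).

baa->; bb->; bba->aa; bbb->

  | babba => baaa => a
  | aaaab
  | babb => ba
  | aaaba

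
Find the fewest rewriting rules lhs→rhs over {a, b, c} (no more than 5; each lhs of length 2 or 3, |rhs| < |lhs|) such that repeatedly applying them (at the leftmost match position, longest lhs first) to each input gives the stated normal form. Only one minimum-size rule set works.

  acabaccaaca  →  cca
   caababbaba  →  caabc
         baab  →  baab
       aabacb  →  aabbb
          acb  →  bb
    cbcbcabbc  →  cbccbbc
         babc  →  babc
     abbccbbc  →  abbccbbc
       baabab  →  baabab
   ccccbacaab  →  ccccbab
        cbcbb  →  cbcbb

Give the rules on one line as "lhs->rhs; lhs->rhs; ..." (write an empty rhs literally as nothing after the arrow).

  | acabaccaaca => baccaaca => bbcaaca => bcaca => cca
  | caababbaba => caabacba => caabbba => caabc
  | baab
  | aabacb => aabbb

ac->b; aca->; bba->c; bca->c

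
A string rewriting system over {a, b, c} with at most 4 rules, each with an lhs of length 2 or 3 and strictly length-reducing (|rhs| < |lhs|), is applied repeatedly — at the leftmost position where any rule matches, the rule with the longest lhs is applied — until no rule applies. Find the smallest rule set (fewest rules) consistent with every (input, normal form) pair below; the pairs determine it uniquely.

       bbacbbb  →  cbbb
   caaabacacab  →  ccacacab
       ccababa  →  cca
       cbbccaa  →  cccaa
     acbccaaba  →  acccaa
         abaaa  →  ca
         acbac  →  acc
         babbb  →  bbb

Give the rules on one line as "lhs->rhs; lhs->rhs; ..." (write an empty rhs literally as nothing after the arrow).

  | bbacbbb => bcbbb => cbbb
  | caaabacacab => ccabacacab => ccacacab
  | ccababa => ccaba => cca
  | cbbccaa => cbccaa => cccaa

aaa->ca; ba->; bc->c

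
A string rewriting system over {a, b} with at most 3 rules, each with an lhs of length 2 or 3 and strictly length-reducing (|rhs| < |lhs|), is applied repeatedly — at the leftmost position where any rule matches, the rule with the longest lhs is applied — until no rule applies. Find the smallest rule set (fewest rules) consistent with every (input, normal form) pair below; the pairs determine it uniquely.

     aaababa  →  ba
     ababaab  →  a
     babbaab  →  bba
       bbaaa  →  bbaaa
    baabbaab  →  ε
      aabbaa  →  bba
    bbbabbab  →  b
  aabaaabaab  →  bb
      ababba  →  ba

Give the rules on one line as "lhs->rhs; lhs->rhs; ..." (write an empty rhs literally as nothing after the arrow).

  | aaababa => aabbba => abba => ba
  | ababaab => bbbaab => aab => a
  | babbaab => bbaab => bba
  | bbaaa

ab->; aba->bb; bbb->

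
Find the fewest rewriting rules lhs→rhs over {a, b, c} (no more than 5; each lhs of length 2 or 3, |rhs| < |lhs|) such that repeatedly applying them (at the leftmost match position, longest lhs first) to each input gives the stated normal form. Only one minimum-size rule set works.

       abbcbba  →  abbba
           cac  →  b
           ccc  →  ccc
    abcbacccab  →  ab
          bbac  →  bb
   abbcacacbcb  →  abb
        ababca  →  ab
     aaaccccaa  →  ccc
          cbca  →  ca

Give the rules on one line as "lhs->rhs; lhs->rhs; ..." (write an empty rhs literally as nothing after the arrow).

  | abbcbba => abbba
  | cac => b
  | ccc
  | abcbacccab => abacccab => abccab => acab => ab

aa->; ac->; bc->; cac->b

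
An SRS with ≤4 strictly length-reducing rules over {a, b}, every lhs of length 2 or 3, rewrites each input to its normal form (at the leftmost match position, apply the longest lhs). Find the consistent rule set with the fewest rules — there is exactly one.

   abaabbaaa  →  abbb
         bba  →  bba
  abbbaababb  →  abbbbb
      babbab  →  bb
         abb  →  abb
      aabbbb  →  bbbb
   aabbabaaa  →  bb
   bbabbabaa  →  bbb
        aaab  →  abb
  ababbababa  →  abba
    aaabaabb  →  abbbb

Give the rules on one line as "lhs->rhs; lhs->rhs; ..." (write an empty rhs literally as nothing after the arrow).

aa->; aaa->ab; bab->b

  | abaabbaaa => abbbaaa => abbbab => abbb
  | bba
  | abbbaababb => abbbbabb => abbbbb
  | babbab => bbab => bb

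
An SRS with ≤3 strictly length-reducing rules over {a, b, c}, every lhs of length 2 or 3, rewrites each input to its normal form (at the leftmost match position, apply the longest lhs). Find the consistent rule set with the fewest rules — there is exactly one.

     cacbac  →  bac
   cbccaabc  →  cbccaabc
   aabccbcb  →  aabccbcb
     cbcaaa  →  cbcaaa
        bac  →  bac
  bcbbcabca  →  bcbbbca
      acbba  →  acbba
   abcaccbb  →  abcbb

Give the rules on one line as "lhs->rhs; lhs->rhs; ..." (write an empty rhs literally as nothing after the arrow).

  | cacbac => bac
  | cbccaabc
  | aabccbcb
  | cbcaaa

cab->b; cac->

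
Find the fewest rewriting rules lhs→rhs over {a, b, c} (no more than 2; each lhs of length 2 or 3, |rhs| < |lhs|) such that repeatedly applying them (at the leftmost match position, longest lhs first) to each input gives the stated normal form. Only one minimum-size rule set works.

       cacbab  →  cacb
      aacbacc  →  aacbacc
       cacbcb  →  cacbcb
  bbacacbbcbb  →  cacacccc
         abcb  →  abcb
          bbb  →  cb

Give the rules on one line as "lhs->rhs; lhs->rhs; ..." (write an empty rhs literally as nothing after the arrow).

bab->b; bb->c

  | cacbab => cacb
  | aacbacc
  | cacbcb
  | bbacacbbcbb => cacacbbcbb => cacacccbb => cacacccc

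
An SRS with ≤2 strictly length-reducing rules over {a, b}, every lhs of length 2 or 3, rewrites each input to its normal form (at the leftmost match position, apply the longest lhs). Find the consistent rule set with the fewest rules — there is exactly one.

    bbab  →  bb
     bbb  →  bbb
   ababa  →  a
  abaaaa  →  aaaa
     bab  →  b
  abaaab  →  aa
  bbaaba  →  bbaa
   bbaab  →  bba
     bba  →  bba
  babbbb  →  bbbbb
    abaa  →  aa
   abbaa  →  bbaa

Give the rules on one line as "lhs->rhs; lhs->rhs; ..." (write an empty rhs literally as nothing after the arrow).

ab->; abb->bb

  | bbab => bb
  | bbb
  | ababa => aba => a
  | abaaaa => aaaa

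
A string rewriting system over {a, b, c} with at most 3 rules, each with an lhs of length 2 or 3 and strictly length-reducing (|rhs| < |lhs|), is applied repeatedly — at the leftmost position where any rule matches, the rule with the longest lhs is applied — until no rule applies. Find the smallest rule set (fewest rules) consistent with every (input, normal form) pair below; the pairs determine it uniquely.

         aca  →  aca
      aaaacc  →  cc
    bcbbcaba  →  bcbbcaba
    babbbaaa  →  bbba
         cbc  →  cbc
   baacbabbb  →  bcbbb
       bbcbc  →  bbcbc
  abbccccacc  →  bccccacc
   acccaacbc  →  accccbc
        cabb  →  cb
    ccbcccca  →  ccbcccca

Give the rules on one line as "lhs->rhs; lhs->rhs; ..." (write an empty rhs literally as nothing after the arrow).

  | aca
  | aaaacc => aacc => cc
  | bcbbcaba
  | babbbaaa => bbbaaa => bbba

aa->; abb->b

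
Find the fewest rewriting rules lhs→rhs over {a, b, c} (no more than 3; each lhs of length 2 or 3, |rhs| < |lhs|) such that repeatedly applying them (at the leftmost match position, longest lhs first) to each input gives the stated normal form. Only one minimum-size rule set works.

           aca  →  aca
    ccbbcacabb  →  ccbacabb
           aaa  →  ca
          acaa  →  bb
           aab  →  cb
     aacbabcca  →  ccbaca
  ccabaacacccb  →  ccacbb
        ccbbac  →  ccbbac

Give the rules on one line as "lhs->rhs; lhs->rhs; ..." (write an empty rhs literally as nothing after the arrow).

aa->c; acc->bb; bc->

  | aca
  | ccbbcacabb => ccbacabb
  | aaa => ca
  | acaa => acc => bb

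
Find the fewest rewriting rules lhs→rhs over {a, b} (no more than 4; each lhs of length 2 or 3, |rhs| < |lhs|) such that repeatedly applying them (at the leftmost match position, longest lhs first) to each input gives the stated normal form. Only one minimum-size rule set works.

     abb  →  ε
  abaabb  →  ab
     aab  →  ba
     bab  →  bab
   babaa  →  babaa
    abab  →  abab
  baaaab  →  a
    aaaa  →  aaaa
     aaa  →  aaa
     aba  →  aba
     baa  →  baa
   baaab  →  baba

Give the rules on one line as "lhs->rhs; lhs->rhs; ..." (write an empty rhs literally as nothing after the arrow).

  | abb => ε
  | abaabb => abbab => ab
  | aab => ba
  | bab

aab->ba; abb->; bba->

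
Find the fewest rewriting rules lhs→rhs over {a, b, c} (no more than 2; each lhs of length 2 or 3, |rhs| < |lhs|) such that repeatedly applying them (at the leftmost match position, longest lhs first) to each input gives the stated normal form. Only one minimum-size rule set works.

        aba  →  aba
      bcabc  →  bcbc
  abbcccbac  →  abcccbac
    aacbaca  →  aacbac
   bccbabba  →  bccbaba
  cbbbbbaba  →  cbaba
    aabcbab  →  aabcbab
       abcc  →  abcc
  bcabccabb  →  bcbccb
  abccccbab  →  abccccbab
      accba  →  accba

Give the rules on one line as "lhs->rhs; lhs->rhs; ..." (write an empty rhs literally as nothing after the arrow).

  | aba
  | bcabc => bcbc
  | abbcccbac => abcccbac
  | aacbaca => aacbac

bb->b; ca->c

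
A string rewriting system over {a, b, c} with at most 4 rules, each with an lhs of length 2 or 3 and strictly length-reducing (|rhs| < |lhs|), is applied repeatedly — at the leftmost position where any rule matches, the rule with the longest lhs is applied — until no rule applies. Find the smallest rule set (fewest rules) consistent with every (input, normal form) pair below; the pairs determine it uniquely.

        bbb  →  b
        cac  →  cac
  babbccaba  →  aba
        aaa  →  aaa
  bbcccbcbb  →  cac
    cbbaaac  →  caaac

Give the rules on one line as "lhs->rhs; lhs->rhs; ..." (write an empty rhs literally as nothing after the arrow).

  | bbb => b
  | cac
  | babbccaba => baccaba => bbaba => aba
  | aaa

acc->b; bb->; ccb->a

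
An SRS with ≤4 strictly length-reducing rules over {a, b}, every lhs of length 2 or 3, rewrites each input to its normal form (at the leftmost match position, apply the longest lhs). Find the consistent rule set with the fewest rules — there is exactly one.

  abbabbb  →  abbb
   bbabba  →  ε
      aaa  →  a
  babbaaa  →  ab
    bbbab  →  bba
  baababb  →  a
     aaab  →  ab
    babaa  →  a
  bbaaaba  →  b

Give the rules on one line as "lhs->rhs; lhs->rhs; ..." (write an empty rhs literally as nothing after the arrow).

  | abbabbb => ababb => abbb
  | bbabba => baba => aa => ε
  | aaa => a
  | babbaaa => abaaa => abaa => aba => ab

aa->; aba->ab; bab->a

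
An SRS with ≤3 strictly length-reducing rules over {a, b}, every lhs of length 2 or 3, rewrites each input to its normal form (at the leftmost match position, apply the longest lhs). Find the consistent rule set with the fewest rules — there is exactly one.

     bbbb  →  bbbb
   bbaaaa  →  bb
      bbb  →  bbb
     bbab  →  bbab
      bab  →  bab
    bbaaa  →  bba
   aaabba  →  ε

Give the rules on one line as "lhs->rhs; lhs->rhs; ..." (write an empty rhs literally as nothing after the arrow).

aa->; abb->a

  | bbbb
  | bbaaaa => bbaa => bb
  | bbb
  | bbab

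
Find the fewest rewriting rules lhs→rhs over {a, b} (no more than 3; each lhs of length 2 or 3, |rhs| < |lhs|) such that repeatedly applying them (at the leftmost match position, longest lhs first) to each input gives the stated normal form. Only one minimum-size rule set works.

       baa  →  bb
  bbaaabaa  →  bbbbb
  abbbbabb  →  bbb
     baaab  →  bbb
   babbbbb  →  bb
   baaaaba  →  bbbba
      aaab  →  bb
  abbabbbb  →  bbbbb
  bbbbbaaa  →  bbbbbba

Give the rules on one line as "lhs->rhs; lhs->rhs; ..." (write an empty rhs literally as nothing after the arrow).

  | baa => bb
  | bbaaabaa => bbbabaa => bbbbaa => bbbbb
  | abbbbabb => abbabb => aabb => bbb
  | baaab => bbab => bbb

aa->b; ab->b; abb->a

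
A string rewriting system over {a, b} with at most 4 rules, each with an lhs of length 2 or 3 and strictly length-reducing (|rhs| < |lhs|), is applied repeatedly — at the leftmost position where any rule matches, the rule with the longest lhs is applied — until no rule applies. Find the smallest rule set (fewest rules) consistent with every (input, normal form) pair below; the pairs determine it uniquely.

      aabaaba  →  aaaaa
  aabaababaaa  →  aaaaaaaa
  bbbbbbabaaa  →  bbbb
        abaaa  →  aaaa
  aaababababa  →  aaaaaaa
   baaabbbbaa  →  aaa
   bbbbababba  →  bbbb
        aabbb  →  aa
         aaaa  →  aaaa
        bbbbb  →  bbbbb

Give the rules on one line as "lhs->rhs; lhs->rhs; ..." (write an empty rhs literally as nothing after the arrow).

  | aabaaba => aaaaba => aaaaa
  | aabaababaaa => aaaababaaa => aaaaabaaa => aaaaaaaa
  | bbbbbbabaaa => bbbbbbaaa => bbbbba => bbbb
  | abaaa => aaaa

ab->a; ba->; baa->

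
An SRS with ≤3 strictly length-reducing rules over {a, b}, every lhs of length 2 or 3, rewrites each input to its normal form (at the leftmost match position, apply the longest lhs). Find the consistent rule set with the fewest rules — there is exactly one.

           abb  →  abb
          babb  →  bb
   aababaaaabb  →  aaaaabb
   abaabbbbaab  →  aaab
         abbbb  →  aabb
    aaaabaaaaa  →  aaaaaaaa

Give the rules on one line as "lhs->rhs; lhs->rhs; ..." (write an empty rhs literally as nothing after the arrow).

ba->; bbb->ab

  | abb
  | babb => bb
  | aababaaaabb => aabaaaabb => aaaaabb
  | abaabbbbaab => aabbbbaab => aaabbaab => aaabab => aaab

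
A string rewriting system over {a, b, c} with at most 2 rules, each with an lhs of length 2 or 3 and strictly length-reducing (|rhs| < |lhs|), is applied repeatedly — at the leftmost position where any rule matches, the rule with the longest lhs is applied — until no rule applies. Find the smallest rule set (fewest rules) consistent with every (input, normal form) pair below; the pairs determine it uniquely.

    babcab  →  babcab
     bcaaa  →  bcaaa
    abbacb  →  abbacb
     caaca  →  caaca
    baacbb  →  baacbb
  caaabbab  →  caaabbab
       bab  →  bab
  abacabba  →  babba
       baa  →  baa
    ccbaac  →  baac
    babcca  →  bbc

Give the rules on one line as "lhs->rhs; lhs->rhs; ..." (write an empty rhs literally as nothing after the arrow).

aba->bc; cc->

  | babcab
  | bcaaa
  | abbacb
  | caaca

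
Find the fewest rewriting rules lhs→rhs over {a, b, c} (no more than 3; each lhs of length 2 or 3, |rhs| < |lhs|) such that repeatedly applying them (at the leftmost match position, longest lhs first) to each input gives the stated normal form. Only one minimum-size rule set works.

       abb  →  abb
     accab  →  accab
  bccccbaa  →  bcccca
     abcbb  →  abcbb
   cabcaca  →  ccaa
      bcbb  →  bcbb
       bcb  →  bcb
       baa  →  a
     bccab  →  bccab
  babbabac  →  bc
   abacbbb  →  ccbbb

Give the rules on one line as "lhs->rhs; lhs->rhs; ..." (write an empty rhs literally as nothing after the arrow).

  | abb
  | accab
  | bccccbaa => bcccca
  | abcbb

aba->c; ba->; cac->aa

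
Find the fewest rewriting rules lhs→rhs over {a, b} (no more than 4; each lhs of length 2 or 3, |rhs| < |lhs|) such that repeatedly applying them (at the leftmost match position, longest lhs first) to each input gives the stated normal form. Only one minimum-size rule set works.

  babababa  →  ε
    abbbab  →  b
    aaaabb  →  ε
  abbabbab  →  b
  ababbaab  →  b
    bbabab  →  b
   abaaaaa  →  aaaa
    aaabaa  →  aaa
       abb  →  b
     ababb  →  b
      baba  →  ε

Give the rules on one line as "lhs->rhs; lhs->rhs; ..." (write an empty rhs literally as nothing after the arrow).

aab->; ab->b; ba->; bb->b

  | babababa => bababa => baba => ba => ε
  | abbbab => bbbab => bbab => bab => b
  | aaaabb => aab => ε
  | abbabbab => bbabbab => babbab => bbab => bab => b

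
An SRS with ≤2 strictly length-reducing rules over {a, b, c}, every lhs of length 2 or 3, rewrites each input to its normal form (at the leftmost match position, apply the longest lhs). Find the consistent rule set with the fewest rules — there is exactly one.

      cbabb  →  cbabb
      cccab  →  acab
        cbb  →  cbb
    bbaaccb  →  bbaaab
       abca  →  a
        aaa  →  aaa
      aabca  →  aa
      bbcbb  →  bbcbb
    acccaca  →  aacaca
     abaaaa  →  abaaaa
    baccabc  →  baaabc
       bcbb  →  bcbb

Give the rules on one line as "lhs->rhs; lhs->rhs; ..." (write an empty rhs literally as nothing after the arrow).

  | cbabb
  | cccab => acab
  | cbb
  | bbaaccb => bbaaab

bca->; cc->a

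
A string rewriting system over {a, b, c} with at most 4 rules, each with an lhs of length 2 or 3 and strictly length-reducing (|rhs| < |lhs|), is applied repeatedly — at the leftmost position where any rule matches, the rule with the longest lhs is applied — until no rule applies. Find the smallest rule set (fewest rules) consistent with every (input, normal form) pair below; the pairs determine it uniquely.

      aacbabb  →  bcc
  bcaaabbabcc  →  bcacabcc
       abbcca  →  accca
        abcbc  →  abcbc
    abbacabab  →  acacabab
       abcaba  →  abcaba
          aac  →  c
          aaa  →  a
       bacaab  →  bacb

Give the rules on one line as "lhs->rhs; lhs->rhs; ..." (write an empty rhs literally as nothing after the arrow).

aa->; bb->c; cba->bc

  | aacbabb => cbabb => bcbb => bcc
  | bcaaabbabcc => bcabbabcc => bcacabcc
  | abbcca => accca
  | abcbc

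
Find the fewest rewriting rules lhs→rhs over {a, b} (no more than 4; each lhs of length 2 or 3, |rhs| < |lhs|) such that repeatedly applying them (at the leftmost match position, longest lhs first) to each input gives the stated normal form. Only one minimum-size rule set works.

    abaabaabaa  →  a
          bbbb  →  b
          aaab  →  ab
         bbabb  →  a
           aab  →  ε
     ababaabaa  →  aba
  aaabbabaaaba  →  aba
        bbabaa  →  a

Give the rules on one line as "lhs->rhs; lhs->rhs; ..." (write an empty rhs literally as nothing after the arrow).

aa->b; aaa->a; bb->; bbb->

  | abaabaabaa => abbbaabaa => aaabaa => abaa => abb => a
  | bbbb => b
  | aaab => ab
  | bbabb => abb => a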